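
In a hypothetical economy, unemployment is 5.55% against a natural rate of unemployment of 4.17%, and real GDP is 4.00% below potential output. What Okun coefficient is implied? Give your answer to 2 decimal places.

Okun's law: output gap = -β × (u - u*).
-4.00 = -β × (5.55 - 4.17) = -β × 1.38, so β = 4/1.38 = 2.90.

β ≈ 2.90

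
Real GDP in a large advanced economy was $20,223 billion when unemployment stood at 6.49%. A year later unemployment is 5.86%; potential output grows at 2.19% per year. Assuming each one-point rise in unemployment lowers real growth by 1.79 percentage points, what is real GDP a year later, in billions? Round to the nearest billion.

$20,894 billion

Δu = 5.86 - 6.49 = -0.63 points.
Okun's law (growth form): g_Y = g_Y* - β × Δu = 2.19 - 1.79 × (-0.63) = 2.19 + 1.1277 = 3.3177%.
Real GDP in the next year = 20223 × (1 + 3.3177/100) = 20223 × 1.033177 ≈ 20894 billion.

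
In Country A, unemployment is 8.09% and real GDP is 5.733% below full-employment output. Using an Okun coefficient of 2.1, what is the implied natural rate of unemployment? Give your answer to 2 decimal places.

5.36%

From Okun's law, u - u* = -(output gap)/β = -(-5.733)/2.1 = 2.73 points.
So u* = 8.09 - 2.73 = 5.36%.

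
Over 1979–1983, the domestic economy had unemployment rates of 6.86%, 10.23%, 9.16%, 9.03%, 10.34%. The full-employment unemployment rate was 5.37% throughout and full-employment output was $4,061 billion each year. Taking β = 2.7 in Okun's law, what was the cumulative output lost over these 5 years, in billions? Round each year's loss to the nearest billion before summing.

$2,058 billion

Year 1979: gap = -2.7 × (6.86 - 5.37) = -4.023%, loss ≈ 4061 × 4.023/100 ≈ 163.
Year 1980: gap = -2.7 × (10.23 - 5.37) = -13.122%, loss ≈ 4061 × 13.122/100 ≈ 533.
Year 1981: gap = -2.7 × (9.16 - 5.37) = -10.233%, loss ≈ 4061 × 10.233/100 ≈ 416.
Year 1982: gap = -2.7 × (9.03 - 5.37) = -9.882%, loss ≈ 4061 × 9.882/100 ≈ 401.
Year 1983: gap = -2.7 × (10.34 - 5.37) = -13.419%, loss ≈ 4061 × 13.419/100 ≈ 545.
Total lost output = 163 + 533 + 416 + 401 + 545 = 2058 billion.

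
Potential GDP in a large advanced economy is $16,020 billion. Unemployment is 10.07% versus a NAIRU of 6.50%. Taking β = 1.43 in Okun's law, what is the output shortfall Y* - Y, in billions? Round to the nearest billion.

Output gap = -1.43 × (10.07 - 6.5) = -1.43 × 3.57 = -5.1051%.
Actual GDP ≈ 16020 × 0.948949 ≈ 15202 billion, so the shortfall is 16020 - 15202 = 818 billion.

$818 billion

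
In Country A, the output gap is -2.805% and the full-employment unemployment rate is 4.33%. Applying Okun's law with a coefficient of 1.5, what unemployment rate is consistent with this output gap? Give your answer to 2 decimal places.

6.20%

From Okun's law, u - u* = -(output gap)/β = -(-2.805)/1.5 = 1.87 points.
So u = 4.33 + 1.87 = 6.20%.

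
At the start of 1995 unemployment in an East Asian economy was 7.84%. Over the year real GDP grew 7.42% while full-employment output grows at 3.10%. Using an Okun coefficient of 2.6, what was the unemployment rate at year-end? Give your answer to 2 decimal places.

6.18%

Growth-rate Okun's law: g_Y = g_Y* - β × Δu, so Δu = (g_Y* - g_Y)/β.
Δu = (3.1 - 7.42)/2.6 = -4.32/2.6 = -1.66 percentage points.
Year-end unemployment = 7.84 - 1.66 = 6.18%.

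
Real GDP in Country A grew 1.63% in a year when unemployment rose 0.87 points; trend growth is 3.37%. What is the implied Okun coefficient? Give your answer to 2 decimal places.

β ≈ 2.00

Growth form: g_Y = g_Y* - β × Δu, so β = (g_Y* - g_Y)/Δu.
β = (3.37 - 1.63)/0.87 = 1.74/0.87 = 2.00.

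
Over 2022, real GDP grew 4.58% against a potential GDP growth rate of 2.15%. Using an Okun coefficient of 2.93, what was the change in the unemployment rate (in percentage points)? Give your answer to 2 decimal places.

Growth-rate Okun's law: g_Y = g_Y* - β × Δu, so Δu = (g_Y* - g_Y)/β.
Δu = (2.15 - 4.58)/2.93 = -2.43/2.93 = -0.83 percentage points.

-0.83 percentage points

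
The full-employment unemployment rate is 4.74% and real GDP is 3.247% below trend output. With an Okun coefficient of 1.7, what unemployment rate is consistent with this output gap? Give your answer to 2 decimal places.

From Okun's law, u - u* = -(output gap)/β = -(-3.247)/1.7 = 1.91 points.
So u = 4.74 + 1.91 = 6.65%.

6.65%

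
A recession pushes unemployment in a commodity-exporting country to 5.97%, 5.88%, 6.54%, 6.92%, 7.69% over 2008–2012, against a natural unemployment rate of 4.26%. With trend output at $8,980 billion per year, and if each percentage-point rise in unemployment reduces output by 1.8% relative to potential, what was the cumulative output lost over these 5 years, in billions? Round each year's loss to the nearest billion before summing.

$1,891 billion

Year 2008: gap = -1.8 × (5.97 - 4.26) = -3.078%, loss ≈ 8980 × 3.078/100 ≈ 276.
Year 2009: gap = -1.8 × (5.88 - 4.26) = -2.916%, loss ≈ 8980 × 2.916/100 ≈ 262.
Year 2010: gap = -1.8 × (6.54 - 4.26) = -4.104%, loss ≈ 8980 × 4.104/100 ≈ 369.
Year 2011: gap = -1.8 × (6.92 - 4.26) = -4.788%, loss ≈ 8980 × 4.788/100 ≈ 430.
Year 2012: gap = -1.8 × (7.69 - 4.26) = -6.174%, loss ≈ 8980 × 6.174/100 ≈ 554.
Total lost output = 276 + 262 + 369 + 430 + 554 = 1891 billion.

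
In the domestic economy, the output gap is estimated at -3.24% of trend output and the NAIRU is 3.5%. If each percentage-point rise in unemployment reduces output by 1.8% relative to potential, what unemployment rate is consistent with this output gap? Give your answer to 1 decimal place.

5.3%

From Okun's law, u - u* = -(output gap)/β = -(-3.24)/1.8 = 1.8 points.
So u = 3.5 + 1.8 = 5.3%.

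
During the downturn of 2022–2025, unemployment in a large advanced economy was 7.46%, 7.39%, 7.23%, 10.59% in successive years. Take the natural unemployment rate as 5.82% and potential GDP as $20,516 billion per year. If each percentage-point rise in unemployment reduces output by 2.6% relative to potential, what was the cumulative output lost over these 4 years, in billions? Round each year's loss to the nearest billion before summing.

$5,008 billion

Year 2022: gap = -2.6 × (7.46 - 5.82) = -4.264%, loss ≈ 20516 × 4.264/100 ≈ 875.
Year 2023: gap = -2.6 × (7.39 - 5.82) = -4.082%, loss ≈ 20516 × 4.082/100 ≈ 837.
Year 2024: gap = -2.6 × (7.23 - 5.82) = -3.666%, loss ≈ 20516 × 3.666/100 ≈ 752.
Year 2025: gap = -2.6 × (10.59 - 5.82) = -12.402%, loss ≈ 20516 × 12.402/100 ≈ 2544.
Total lost output = 875 + 837 + 752 + 2544 = 5008 billion.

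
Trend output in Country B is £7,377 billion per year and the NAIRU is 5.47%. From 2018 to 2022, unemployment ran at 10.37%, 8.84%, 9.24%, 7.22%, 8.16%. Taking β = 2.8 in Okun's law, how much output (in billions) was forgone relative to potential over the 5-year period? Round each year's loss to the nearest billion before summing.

£3,404 billion

Year 2018: gap = -2.8 × (10.37 - 5.47) = -13.72%, loss ≈ 7377 × 13.72/100 ≈ 1012.
Year 2019: gap = -2.8 × (8.84 - 5.47) = -9.436%, loss ≈ 7377 × 9.436/100 ≈ 696.
Year 2020: gap = -2.8 × (9.24 - 5.47) = -10.556%, loss ≈ 7377 × 10.556/100 ≈ 779.
Year 2021: gap = -2.8 × (7.22 - 5.47) = -4.9%, loss ≈ 7377 × 4.9/100 ≈ 361.
Year 2022: gap = -2.8 × (8.16 - 5.47) = -7.532%, loss ≈ 7377 × 7.532/100 ≈ 556.
Total lost output = 1012 + 696 + 779 + 361 + 556 = 3404 billion.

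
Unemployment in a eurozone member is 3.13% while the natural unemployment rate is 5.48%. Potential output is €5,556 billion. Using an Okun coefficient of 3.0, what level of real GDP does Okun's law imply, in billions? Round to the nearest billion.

€5,948 billion

Unemployment gap = 3.13 - 5.48 = -2.35 points, so the output gap is -3 × (-2.35) = 7.05%.
Actual GDP = 5556 × (1 + 7.05/100) = 5556 × 1.0705 ≈ 5948 billion.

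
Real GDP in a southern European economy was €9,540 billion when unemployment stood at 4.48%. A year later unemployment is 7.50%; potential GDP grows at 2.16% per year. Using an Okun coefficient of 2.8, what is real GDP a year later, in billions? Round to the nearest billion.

€8,939 billion

Δu = 7.5 - 4.48 = 3.02 points.
Okun's law (growth form): g_Y = g_Y* - β × Δu = 2.16 - 2.8 × (3.02) = 2.16 - 8.456 = -6.296%.
Real GDP in the next year = 9540 × (1 - 6.296/100) = 9540 × 0.93704 ≈ 8939 billion.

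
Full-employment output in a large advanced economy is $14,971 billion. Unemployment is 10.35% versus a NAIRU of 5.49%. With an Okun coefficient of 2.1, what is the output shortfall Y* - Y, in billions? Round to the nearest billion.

Output gap = -2.1 × (10.35 - 5.49) = -2.1 × 4.86 = -10.206%.
Actual GDP ≈ 14971 × 0.89794 ≈ 13443 billion, so the shortfall is 14971 - 13443 = 1528 billion.

$1,528 billion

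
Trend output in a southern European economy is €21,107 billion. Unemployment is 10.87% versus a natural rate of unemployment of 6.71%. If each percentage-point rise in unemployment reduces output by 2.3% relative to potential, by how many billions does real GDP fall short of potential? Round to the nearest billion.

Output gap = -2.3 × (10.87 - 6.71) = -2.3 × 4.16 = -9.568%.
Actual GDP ≈ 21107 × 0.90432 ≈ 19087 billion, so the shortfall is 21107 - 19087 = 2020 billion.

€2,020 billion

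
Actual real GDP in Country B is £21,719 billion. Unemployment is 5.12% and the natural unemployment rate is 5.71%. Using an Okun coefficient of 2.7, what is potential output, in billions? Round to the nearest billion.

£21,378 billion

Unemployment gap = 5.12 - 5.71 = -0.59 points, so output gap = -2.7 × (-0.59) = 1.593%.
Since Y = Y* × (1 + gap/100), Y* = 21719/1.01593 ≈ 21378 billion.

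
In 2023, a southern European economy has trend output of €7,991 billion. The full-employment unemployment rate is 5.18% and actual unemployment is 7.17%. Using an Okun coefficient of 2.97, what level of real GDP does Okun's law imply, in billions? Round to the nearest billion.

€7,519 billion

Unemployment gap = 7.17 - 5.18 = 1.99 points, so the output gap is -2.97 × 1.99 = -5.9103%.
Actual GDP = 7991 × (1 - 5.9103/100) = 7991 × 0.940897 ≈ 7519 billion.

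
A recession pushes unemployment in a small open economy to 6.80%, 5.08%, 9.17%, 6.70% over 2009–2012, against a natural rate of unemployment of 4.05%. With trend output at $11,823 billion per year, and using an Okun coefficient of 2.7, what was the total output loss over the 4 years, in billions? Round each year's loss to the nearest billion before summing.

Year 2009: gap = -2.7 × (6.8 - 4.05) = -7.425%, loss ≈ 11823 × 7.425/100 ≈ 878.
Year 2010: gap = -2.7 × (5.08 - 4.05) = -2.781%, loss ≈ 11823 × 2.781/100 ≈ 329.
Year 2011: gap = -2.7 × (9.17 - 4.05) = -13.824%, loss ≈ 11823 × 13.824/100 ≈ 1634.
Year 2012: gap = -2.7 × (6.7 - 4.05) = -7.155%, loss ≈ 11823 × 7.155/100 ≈ 846.
Total lost output = 878 + 329 + 1634 + 846 = 3687 billion.

$3,687 billion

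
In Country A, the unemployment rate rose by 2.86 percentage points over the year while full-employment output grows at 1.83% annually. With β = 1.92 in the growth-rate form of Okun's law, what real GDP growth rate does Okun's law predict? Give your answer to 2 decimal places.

Growth-rate Okun's law: g_Y = g_Y* - β × Δu.
g_Y = 1.83 - 1.92 × (2.86) = 1.83 - 5.4912 = -3.6612%, i.e. -3.66% to 2 d.p.

-3.66%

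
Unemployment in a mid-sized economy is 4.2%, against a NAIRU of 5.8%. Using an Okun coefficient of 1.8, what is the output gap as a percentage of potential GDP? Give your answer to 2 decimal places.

2.88%

The unemployment gap is 4.2 - 5.8 = -1.6 percentage points.
Okun's law gives an output gap of -1.8 × (-1.6) = 2.88%, i.e. 2.88% above potential.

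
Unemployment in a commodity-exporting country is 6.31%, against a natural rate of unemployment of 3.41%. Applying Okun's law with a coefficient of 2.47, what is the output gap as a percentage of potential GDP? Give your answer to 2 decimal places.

The unemployment gap is 6.31 - 3.41 = 2.9 percentage points.
Okun's law gives an output gap of -2.47 × 2.9 = -7.163%, i.e. 7.16% below potential.

-7.16%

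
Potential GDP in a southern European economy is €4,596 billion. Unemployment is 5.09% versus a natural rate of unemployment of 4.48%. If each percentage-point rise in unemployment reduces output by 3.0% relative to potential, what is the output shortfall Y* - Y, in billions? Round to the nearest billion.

Output gap = -3.0 × (5.09 - 4.48) = -3 × 0.61 = -1.83%.
Actual GDP ≈ 4596 × 0.9817 ≈ 4512 billion, so the shortfall is 4596 - 4512 = 84 billion.

€84 billion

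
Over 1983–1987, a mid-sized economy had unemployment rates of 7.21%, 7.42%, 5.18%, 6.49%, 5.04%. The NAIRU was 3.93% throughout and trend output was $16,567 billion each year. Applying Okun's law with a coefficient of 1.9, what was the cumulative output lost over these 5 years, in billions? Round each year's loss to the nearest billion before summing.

$3,679 billion

Year 1983: gap = -1.9 × (7.21 - 3.93) = -6.232%, loss ≈ 16567 × 6.232/100 ≈ 1032.
Year 1984: gap = -1.9 × (7.42 - 3.93) = -6.631%, loss ≈ 16567 × 6.631/100 ≈ 1099.
Year 1985: gap = -1.9 × (5.18 - 3.93) = -2.375%, loss ≈ 16567 × 2.375/100 ≈ 393.
Year 1986: gap = -1.9 × (6.49 - 3.93) = -4.864%, loss ≈ 16567 × 4.864/100 ≈ 806.
Year 1987: gap = -1.9 × (5.04 - 3.93) = -2.109%, loss ≈ 16567 × 2.109/100 ≈ 349.
Total lost output = 1032 + 1099 + 393 + 806 + 349 = 3679 billion.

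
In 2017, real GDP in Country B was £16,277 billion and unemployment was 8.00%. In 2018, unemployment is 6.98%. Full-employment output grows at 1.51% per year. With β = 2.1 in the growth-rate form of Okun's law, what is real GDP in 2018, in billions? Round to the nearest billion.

£16,871 billion

Δu = 6.98 - 8 = -1.02 points.
Okun's law (growth form): g_Y = g_Y* - β × Δu = 1.51 - 2.1 × (-1.02) = 1.51 + 2.142 = 3.652%.
Real GDP in the next year = 16277 × (1 + 3.652/100) = 16277 × 1.03652 ≈ 16871 billion.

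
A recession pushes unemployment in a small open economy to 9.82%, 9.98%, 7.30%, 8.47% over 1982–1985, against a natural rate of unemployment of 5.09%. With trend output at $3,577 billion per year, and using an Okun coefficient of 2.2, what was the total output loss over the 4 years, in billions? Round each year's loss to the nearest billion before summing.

Year 1982: gap = -2.2 × (9.82 - 5.09) = -10.406%, loss ≈ 3577 × 10.406/100 ≈ 372.
Year 1983: gap = -2.2 × (9.98 - 5.09) = -10.758%, loss ≈ 3577 × 10.758/100 ≈ 385.
Year 1984: gap = -2.2 × (7.3 - 5.09) = -4.862%, loss ≈ 3577 × 4.862/100 ≈ 174.
Year 1985: gap = -2.2 × (8.47 - 5.09) = -7.436%, loss ≈ 3577 × 7.436/100 ≈ 266.
Total lost output = 372 + 385 + 174 + 266 = 1197 billion.

$1,197 billion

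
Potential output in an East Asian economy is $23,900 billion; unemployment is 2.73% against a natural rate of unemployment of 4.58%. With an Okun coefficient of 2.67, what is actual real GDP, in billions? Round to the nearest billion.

$25,081 billion

Unemployment gap = 2.73 - 4.58 = -1.85 points, so the output gap is -2.67 × (-1.85) = 4.9395%.
Actual GDP = 23900 × (1 + 4.9395/100) = 23900 × 1.049395 ≈ 25081 billion.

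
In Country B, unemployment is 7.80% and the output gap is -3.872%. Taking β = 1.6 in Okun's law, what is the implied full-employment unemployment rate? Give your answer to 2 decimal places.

From Okun's law, u - u* = -(output gap)/β = -(-3.872)/1.6 = 2.42 points.
So u* = 7.8 - 2.42 = 5.38%.

5.38%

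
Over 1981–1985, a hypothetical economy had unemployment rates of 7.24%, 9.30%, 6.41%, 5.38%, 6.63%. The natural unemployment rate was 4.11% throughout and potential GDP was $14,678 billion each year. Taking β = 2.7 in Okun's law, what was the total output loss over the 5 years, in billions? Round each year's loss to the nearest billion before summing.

Year 1981: gap = -2.7 × (7.24 - 4.11) = -8.451%, loss ≈ 14678 × 8.451/100 ≈ 1240.
Year 1982: gap = -2.7 × (9.3 - 4.11) = -14.013%, loss ≈ 14678 × 14.013/100 ≈ 2057.
Year 1983: gap = -2.7 × (6.41 - 4.11) = -6.21%, loss ≈ 14678 × 6.21/100 ≈ 912.
Year 1984: gap = -2.7 × (5.38 - 4.11) = -3.429%, loss ≈ 14678 × 3.429/100 ≈ 503.
Year 1985: gap = -2.7 × (6.63 - 4.11) = -6.804%, loss ≈ 14678 × 6.804/100 ≈ 999.
Total lost output = 1240 + 2057 + 912 + 503 + 999 = 5711 billion.

$5,711 billion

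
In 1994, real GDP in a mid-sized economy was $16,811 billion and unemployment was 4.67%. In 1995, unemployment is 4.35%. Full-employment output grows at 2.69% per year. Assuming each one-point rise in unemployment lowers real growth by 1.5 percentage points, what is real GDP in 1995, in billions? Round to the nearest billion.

Δu = 4.35 - 4.67 = -0.32 points.
Okun's law (growth form): g_Y = g_Y* - β × Δu = 2.69 - 1.5 × (-0.32) = 2.69 + 0.48 = 3.17%.
Real GDP in the next year = 16811 × (1 + 3.17/100) = 16811 × 1.0317 ≈ 17344 billion.

$17,344 billion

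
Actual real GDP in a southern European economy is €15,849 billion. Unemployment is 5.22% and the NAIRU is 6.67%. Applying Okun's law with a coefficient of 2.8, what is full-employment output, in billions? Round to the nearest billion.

Unemployment gap = 5.22 - 6.67 = -1.45 points, so output gap = -2.8 × (-1.45) = 4.06%.
Since Y = Y* × (1 + gap/100), Y* = 15849/1.0406 ≈ 15231 billion.

€15,231 billion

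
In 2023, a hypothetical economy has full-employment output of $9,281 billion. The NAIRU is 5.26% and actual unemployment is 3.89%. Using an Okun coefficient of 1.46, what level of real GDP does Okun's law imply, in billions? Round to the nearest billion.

$9,467 billion

Unemployment gap = 3.89 - 5.26 = -1.37 points, so the output gap is -1.46 × (-1.37) = 2.0002%.
Actual GDP = 9281 × (1 + 2.0002/100) = 9281 × 1.020002 ≈ 9467 billion.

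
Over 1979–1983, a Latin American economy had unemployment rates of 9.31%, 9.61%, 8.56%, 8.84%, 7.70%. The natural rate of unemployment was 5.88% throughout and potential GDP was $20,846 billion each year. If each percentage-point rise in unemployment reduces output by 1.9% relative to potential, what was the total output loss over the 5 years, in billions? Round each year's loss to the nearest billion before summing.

$5,790 billion

Year 1979: gap = -1.9 × (9.31 - 5.88) = -6.517%, loss ≈ 20846 × 6.517/100 ≈ 1359.
Year 1980: gap = -1.9 × (9.61 - 5.88) = -7.087%, loss ≈ 20846 × 7.087/100 ≈ 1477.
Year 1981: gap = -1.9 × (8.56 - 5.88) = -5.092%, loss ≈ 20846 × 5.092/100 ≈ 1061.
Year 1982: gap = -1.9 × (8.84 - 5.88) = -5.624%, loss ≈ 20846 × 5.624/100 ≈ 1172.
Year 1983: gap = -1.9 × (7.7 - 5.88) = -3.458%, loss ≈ 20846 × 3.458/100 ≈ 721.
Total lost output = 1359 + 1477 + 1061 + 1172 + 721 = 5790 billion.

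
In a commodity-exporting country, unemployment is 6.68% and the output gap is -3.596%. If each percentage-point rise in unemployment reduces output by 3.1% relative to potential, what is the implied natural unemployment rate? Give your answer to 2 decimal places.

5.52%

From Okun's law, u - u* = -(output gap)/β = -(-3.596)/3.1 = 1.16 points.
So u* = 6.68 - 1.16 = 5.52%.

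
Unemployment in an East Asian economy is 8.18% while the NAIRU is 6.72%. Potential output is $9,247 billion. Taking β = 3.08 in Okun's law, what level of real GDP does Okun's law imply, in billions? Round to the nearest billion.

$8,831 billion

Unemployment gap = 8.18 - 6.72 = 1.46 points, so the output gap is -3.08 × 1.46 = -4.4968%.
Actual GDP = 9247 × (1 - 4.4968/100) = 9247 × 0.955032 ≈ 8831 billion.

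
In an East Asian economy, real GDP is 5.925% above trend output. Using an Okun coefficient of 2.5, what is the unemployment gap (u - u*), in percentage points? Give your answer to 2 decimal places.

-2.37 percentage points

Okun's law: output gap = -β × (u - u*), so u - u* = -(output gap)/β.
u - u* = -(5.925)/2.5 = -2.37 percentage points.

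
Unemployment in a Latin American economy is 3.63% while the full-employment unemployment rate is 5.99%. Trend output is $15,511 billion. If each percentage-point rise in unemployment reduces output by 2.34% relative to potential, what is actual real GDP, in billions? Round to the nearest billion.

$16,368 billion

Unemployment gap = 3.63 - 5.99 = -2.36 points, so the output gap is -2.34 × (-2.36) = 5.5224%.
Actual GDP = 15511 × (1 + 5.5224/100) = 15511 × 1.055224 ≈ 16368 billion.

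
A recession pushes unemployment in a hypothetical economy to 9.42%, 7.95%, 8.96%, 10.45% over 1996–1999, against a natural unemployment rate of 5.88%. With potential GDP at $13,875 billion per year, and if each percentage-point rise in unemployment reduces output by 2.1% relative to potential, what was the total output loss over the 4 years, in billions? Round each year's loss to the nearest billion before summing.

Year 1996: gap = -2.1 × (9.42 - 5.88) = -7.434%, loss ≈ 13875 × 7.434/100 ≈ 1031.
Year 1997: gap = -2.1 × (7.95 - 5.88) = -4.347%, loss ≈ 13875 × 4.347/100 ≈ 603.
Year 1998: gap = -2.1 × (8.96 - 5.88) = -6.468%, loss ≈ 13875 × 6.468/100 ≈ 897.
Year 1999: gap = -2.1 × (10.45 - 5.88) = -9.597%, loss ≈ 13875 × 9.597/100 ≈ 1332.
Total lost output = 1031 + 603 + 897 + 1332 = 3863 billion.

$3,863 billion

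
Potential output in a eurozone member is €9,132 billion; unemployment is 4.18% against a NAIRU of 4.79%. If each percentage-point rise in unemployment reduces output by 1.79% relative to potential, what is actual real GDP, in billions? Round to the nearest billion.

€9,232 billion

Unemployment gap = 4.18 - 4.79 = -0.61 points, so the output gap is -1.79 × (-0.61) = 1.0919%.
Actual GDP = 9132 × (1 + 1.0919/100) = 9132 × 1.010919 ≈ 9232 billion.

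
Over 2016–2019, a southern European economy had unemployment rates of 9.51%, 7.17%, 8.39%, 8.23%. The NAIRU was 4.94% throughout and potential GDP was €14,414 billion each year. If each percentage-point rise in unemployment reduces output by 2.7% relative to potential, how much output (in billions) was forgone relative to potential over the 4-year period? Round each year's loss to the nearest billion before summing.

Year 2016: gap = -2.7 × (9.51 - 4.94) = -12.339%, loss ≈ 14414 × 12.339/100 ≈ 1779.
Year 2017: gap = -2.7 × (7.17 - 4.94) = -6.021%, loss ≈ 14414 × 6.021/100 ≈ 868.
Year 2018: gap = -2.7 × (8.39 - 4.94) = -9.315%, loss ≈ 14414 × 9.315/100 ≈ 1343.
Year 2019: gap = -2.7 × (8.23 - 4.94) = -8.883%, loss ≈ 14414 × 8.883/100 ≈ 1280.
Total lost output = 1779 + 868 + 1343 + 1280 = 5270 billion.

€5,270 billion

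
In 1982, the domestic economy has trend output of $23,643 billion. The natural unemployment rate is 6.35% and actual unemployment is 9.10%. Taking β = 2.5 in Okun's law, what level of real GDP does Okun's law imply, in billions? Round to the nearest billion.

Unemployment gap = 9.1 - 6.35 = 2.75 points, so the output gap is -2.5 × 2.75 = -6.875%.
Actual GDP = 23643 × (1 - 6.875/100) = 23643 × 0.93125 ≈ 22018 billion.

$22,018 billion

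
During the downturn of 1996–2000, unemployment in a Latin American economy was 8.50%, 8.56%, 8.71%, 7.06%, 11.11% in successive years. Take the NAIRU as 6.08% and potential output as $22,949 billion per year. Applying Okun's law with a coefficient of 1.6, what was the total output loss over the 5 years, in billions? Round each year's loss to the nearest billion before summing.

$4,973 billion

Year 1996: gap = -1.6 × (8.5 - 6.08) = -3.872%, loss ≈ 22949 × 3.872/100 ≈ 889.
Year 1997: gap = -1.6 × (8.56 - 6.08) = -3.968%, loss ≈ 22949 × 3.968/100 ≈ 911.
Year 1998: gap = -1.6 × (8.71 - 6.08) = -4.208%, loss ≈ 22949 × 4.208/100 ≈ 966.
Year 1999: gap = -1.6 × (7.06 - 6.08) = -1.568%, loss ≈ 22949 × 1.568/100 ≈ 360.
Year 2000: gap = -1.6 × (11.11 - 6.08) = -8.048%, loss ≈ 22949 × 8.048/100 ≈ 1847.
Total lost output = 889 + 911 + 966 + 360 + 1847 = 4973 billion.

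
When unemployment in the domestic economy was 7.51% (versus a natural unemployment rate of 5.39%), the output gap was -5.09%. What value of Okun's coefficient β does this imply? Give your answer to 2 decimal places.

Okun's law: output gap = -β × (u - u*).
-5.09 = -β × (7.51 - 5.39) = -β × 2.12, so β = 5.09/2.12 = 2.40.

β ≈ 2.40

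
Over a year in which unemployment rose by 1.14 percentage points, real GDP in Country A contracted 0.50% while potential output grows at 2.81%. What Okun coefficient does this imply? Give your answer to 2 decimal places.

Growth form: g_Y = g_Y* - β × Δu, so β = (g_Y* - g_Y)/Δu.
β = (2.81 + 0.5)/1.14 = 3.31/1.14 = 2.90.

β ≈ 2.90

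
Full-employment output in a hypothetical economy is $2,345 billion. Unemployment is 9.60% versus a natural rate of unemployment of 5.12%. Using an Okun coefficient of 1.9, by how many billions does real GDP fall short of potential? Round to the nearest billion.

$200 billion

Output gap = -1.9 × (9.6 - 5.12) = -1.9 × 4.48 = -8.512%.
Actual GDP ≈ 2345 × 0.91488 ≈ 2145 billion, so the shortfall is 2345 - 2145 = 200 billion.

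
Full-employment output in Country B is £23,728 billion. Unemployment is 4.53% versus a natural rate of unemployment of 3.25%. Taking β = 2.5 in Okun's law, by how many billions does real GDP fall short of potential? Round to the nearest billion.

Output gap = -2.5 × (4.53 - 3.25) = -2.5 × 1.28 = -3.2%.
Actual GDP ≈ 23728 × 0.968 ≈ 22969 billion, so the shortfall is 23728 - 22969 = 759 billion.

£759 billion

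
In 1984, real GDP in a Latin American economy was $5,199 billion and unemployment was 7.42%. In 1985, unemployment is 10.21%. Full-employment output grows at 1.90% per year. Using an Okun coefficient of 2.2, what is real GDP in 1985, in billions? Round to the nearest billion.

$4,979 billion

Δu = 10.21 - 7.42 = 2.79 points.
Okun's law (growth form): g_Y = g_Y* - β × Δu = 1.90 - 2.2 × (2.79) = 1.9 - 6.138 = -4.238%.
Real GDP in the next year = 5199 × (1 - 4.238/100) = 5199 × 0.95762 ≈ 4979 billion.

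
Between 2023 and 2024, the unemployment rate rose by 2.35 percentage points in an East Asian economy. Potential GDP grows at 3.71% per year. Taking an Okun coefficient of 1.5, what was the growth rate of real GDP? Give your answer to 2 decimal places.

Growth-rate Okun's law: g_Y = g_Y* - β × Δu.
g_Y = 3.71 - 1.5 × (2.35) = 3.71 - 3.525 = 0.185%, i.e. 0.19% to 2 d.p.

0.19%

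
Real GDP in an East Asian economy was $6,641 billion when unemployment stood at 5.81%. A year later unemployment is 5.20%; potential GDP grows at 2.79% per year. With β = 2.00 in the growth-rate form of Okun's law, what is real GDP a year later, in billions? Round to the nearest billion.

Δu = 5.2 - 5.81 = -0.61 points.
Okun's law (growth form): g_Y = g_Y* - β × Δu = 2.79 - 2.00 × (-0.61) = 2.79 + 1.22 = 4.01%.
Real GDP in the next year = 6641 × (1 + 4.01/100) = 6641 × 1.0401 ≈ 6907 billion.

$6,907 billion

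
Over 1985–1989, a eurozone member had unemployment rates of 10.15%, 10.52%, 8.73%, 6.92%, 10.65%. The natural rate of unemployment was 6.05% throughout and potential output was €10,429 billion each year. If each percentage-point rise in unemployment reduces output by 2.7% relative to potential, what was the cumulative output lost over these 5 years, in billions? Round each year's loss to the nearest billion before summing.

Year 1985: gap = -2.7 × (10.15 - 6.05) = -11.07%, loss ≈ 10429 × 11.07/100 ≈ 1154.
Year 1986: gap = -2.7 × (10.52 - 6.05) = -12.069%, loss ≈ 10429 × 12.069/100 ≈ 1259.
Year 1987: gap = -2.7 × (8.73 - 6.05) = -7.236%, loss ≈ 10429 × 7.236/100 ≈ 755.
Year 1988: gap = -2.7 × (6.92 - 6.05) = -2.349%, loss ≈ 10429 × 2.349/100 ≈ 245.
Year 1989: gap = -2.7 × (10.65 - 6.05) = -12.42%, loss ≈ 10429 × 12.42/100 ≈ 1295.
Total lost output = 1154 + 1259 + 755 + 245 + 1295 = 4708 billion.

€4,708 billion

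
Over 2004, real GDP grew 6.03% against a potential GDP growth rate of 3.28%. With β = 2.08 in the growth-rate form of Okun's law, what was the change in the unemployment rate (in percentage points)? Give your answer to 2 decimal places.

-1.32 percentage points

Growth-rate Okun's law: g_Y = g_Y* - β × Δu, so Δu = (g_Y* - g_Y)/β.
Δu = (3.28 - 6.03)/2.08 = -2.75/2.08 = -1.32 percentage points.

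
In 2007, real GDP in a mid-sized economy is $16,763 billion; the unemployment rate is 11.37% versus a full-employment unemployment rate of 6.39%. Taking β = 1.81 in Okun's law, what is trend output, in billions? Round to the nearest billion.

$18,424 billion

Unemployment gap = 11.37 - 6.39 = 4.98 points, so output gap = -1.81 × 4.98 = -9.0138%.
Since Y = Y* × (1 + gap/100), Y* = 16763/0.909862 ≈ 18424 billion.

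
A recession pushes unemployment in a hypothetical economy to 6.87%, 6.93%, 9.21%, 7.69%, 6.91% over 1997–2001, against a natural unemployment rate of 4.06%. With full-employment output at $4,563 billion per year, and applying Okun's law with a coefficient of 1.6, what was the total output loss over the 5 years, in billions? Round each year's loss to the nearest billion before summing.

$1,264 billion

Year 1997: gap = -1.6 × (6.87 - 4.06) = -4.496%, loss ≈ 4563 × 4.496/100 ≈ 205.
Year 1998: gap = -1.6 × (6.93 - 4.06) = -4.592%, loss ≈ 4563 × 4.592/100 ≈ 210.
Year 1999: gap = -1.6 × (9.21 - 4.06) = -8.24%, loss ≈ 4563 × 8.24/100 ≈ 376.
Year 2000: gap = -1.6 × (7.69 - 4.06) = -5.808%, loss ≈ 4563 × 5.808/100 ≈ 265.
Year 2001: gap = -1.6 × (6.91 - 4.06) = -4.56%, loss ≈ 4563 × 4.56/100 ≈ 208.
Total lost output = 205 + 210 + 376 + 265 + 208 = 1264 billion.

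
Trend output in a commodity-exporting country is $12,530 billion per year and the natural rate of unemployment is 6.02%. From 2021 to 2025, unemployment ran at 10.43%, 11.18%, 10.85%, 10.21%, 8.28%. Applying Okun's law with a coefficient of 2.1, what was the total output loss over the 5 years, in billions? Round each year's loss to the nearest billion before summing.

$5,487 billion

Year 2021: gap = -2.1 × (10.43 - 6.02) = -9.261%, loss ≈ 12530 × 9.261/100 ≈ 1160.
Year 2022: gap = -2.1 × (11.18 - 6.02) = -10.836%, loss ≈ 12530 × 10.836/100 ≈ 1358.
Year 2023: gap = -2.1 × (10.85 - 6.02) = -10.143%, loss ≈ 12530 × 10.143/100 ≈ 1271.
Year 2024: gap = -2.1 × (10.21 - 6.02) = -8.799%, loss ≈ 12530 × 8.799/100 ≈ 1103.
Year 2025: gap = -2.1 × (8.28 - 6.02) = -4.746%, loss ≈ 12530 × 4.746/100 ≈ 595.
Total lost output = 1160 + 1358 + 1271 + 1103 + 595 = 5487 billion.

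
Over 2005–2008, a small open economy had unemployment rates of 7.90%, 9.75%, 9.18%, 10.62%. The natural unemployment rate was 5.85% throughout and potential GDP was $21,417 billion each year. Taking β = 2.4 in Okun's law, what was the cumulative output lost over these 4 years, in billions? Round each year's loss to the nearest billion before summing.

Year 2005: gap = -2.4 × (7.9 - 5.85) = -4.92%, loss ≈ 21417 × 4.92/100 ≈ 1054.
Year 2006: gap = -2.4 × (9.75 - 5.85) = -9.36%, loss ≈ 21417 × 9.36/100 ≈ 2005.
Year 2007: gap = -2.4 × (9.18 - 5.85) = -7.992%, loss ≈ 21417 × 7.992/100 ≈ 1712.
Year 2008: gap = -2.4 × (10.62 - 5.85) = -11.448%, loss ≈ 21417 × 11.448/100 ≈ 2452.
Total lost output = 1054 + 2005 + 1712 + 2452 = 7223 billion.

$7,223 billion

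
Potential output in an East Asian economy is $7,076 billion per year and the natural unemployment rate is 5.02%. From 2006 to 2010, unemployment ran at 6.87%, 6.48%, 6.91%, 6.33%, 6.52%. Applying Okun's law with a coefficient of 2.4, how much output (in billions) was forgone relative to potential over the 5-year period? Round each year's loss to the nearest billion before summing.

Year 2006: gap = -2.4 × (6.87 - 5.02) = -4.44%, loss ≈ 7076 × 4.44/100 ≈ 314.
Year 2007: gap = -2.4 × (6.48 - 5.02) = -3.504%, loss ≈ 7076 × 3.504/100 ≈ 248.
Year 2008: gap = -2.4 × (6.91 - 5.02) = -4.536%, loss ≈ 7076 × 4.536/100 ≈ 321.
Year 2009: gap = -2.4 × (6.33 - 5.02) = -3.144%, loss ≈ 7076 × 3.144/100 ≈ 222.
Year 2010: gap = -2.4 × (6.52 - 5.02) = -3.6%, loss ≈ 7076 × 3.6/100 ≈ 255.
Total lost output = 314 + 248 + 321 + 222 + 255 = 1360 billion.

$1,360 billion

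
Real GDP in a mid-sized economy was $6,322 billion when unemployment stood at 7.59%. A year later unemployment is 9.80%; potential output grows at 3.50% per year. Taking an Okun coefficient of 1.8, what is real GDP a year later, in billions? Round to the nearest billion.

$6,292 billion

Δu = 9.8 - 7.59 = 2.21 points.
Okun's law (growth form): g_Y = g_Y* - β × Δu = 3.50 - 1.8 × (2.21) = 3.5 - 3.978 = -0.478%.
Real GDP in the next year = 6322 × (1 - 0.478/100) = 6322 × 0.99522 ≈ 6292 billion.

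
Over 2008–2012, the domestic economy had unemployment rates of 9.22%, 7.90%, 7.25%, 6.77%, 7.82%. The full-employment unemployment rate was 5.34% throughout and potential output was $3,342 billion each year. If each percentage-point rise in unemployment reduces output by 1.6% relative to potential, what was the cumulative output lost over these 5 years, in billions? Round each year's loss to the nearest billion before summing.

$655 billion

Year 2008: gap = -1.6 × (9.22 - 5.34) = -6.208%, loss ≈ 3342 × 6.208/100 ≈ 207.
Year 2009: gap = -1.6 × (7.9 - 5.34) = -4.096%, loss ≈ 3342 × 4.096/100 ≈ 137.
Year 2010: gap = -1.6 × (7.25 - 5.34) = -3.056%, loss ≈ 3342 × 3.056/100 ≈ 102.
Year 2011: gap = -1.6 × (6.77 - 5.34) = -2.288%, loss ≈ 3342 × 2.288/100 ≈ 76.
Year 2012: gap = -1.6 × (7.82 - 5.34) = -3.968%, loss ≈ 3342 × 3.968/100 ≈ 133.
Total lost output = 207 + 137 + 102 + 76 + 133 = 655 billion.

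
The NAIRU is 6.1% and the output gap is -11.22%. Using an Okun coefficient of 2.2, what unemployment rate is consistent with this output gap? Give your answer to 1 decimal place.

11.2%

From Okun's law, u - u* = -(output gap)/β = -(-11.22)/2.2 = 5.1 points.
So u = 6.1 + 5.1 = 11.2%.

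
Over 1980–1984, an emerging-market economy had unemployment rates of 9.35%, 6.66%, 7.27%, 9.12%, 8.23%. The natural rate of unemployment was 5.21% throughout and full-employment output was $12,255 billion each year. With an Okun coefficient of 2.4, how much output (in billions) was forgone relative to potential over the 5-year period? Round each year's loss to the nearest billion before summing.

$4,288 billion

Year 1980: gap = -2.4 × (9.35 - 5.21) = -9.936%, loss ≈ 12255 × 9.936/100 ≈ 1218.
Year 1981: gap = -2.4 × (6.66 - 5.21) = -3.48%, loss ≈ 12255 × 3.48/100 ≈ 426.
Year 1982: gap = -2.4 × (7.27 - 5.21) = -4.944%, loss ≈ 12255 × 4.944/100 ≈ 606.
Year 1983: gap = -2.4 × (9.12 - 5.21) = -9.384%, loss ≈ 12255 × 9.384/100 ≈ 1150.
Year 1984: gap = -2.4 × (8.23 - 5.21) = -7.248%, loss ≈ 12255 × 7.248/100 ≈ 888.
Total lost output = 1218 + 426 + 606 + 1150 + 888 = 4288 billion.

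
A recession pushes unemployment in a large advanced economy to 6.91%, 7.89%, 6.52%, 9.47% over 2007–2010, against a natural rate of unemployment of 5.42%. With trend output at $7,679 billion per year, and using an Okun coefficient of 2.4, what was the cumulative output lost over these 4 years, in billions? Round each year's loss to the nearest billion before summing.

Year 2007: gap = -2.4 × (6.91 - 5.42) = -3.576%, loss ≈ 7679 × 3.576/100 ≈ 275.
Year 2008: gap = -2.4 × (7.89 - 5.42) = -5.928%, loss ≈ 7679 × 5.928/100 ≈ 455.
Year 2009: gap = -2.4 × (6.52 - 5.42) = -2.64%, loss ≈ 7679 × 2.64/100 ≈ 203.
Year 2010: gap = -2.4 × (9.47 - 5.42) = -9.72%, loss ≈ 7679 × 9.72/100 ≈ 746.
Total lost output = 275 + 455 + 203 + 746 = 1679 billion.

$1,679 billion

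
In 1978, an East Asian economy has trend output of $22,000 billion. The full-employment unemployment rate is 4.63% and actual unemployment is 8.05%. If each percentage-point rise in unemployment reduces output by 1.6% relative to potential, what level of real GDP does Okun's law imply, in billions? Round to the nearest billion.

Unemployment gap = 8.05 - 4.63 = 3.42 points, so the output gap is -1.6 × 3.42 = -5.472%.
Actual GDP = 22000 × (1 - 5.472/100) = 22000 × 0.94528 ≈ 20796 billion.

$20,796 billion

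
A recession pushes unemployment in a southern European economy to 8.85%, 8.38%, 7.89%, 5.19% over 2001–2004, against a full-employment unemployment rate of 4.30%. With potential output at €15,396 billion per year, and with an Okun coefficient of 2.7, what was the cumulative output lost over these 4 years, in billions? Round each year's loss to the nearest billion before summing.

Year 2001: gap = -2.7 × (8.85 - 4.3) = -12.285%, loss ≈ 15396 × 12.285/100 ≈ 1891.
Year 2002: gap = -2.7 × (8.38 - 4.3) = -11.016%, loss ≈ 15396 × 11.016/100 ≈ 1696.
Year 2003: gap = -2.7 × (7.89 - 4.3) = -9.693%, loss ≈ 15396 × 9.693/100 ≈ 1492.
Year 2004: gap = -2.7 × (5.19 - 4.3) = -2.403%, loss ≈ 15396 × 2.403/100 ≈ 370.
Total lost output = 1891 + 1696 + 1492 + 370 = 5449 billion.

€5,449 billion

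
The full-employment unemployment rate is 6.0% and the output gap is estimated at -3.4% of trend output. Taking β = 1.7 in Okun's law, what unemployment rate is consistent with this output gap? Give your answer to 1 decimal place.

8.0%

From Okun's law, u - u* = -(output gap)/β = -(-3.4)/1.7 = 2 points.
So u = 6 + 2 = 8.0%.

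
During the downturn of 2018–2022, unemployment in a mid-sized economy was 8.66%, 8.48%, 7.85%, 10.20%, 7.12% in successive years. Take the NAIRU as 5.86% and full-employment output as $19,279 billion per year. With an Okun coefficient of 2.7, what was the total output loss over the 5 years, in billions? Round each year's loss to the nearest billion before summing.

Year 2018: gap = -2.7 × (8.66 - 5.86) = -7.56%, loss ≈ 19279 × 7.56/100 ≈ 1457.
Year 2019: gap = -2.7 × (8.48 - 5.86) = -7.074%, loss ≈ 19279 × 7.074/100 ≈ 1364.
Year 2020: gap = -2.7 × (7.85 - 5.86) = -5.373%, loss ≈ 19279 × 5.373/100 ≈ 1036.
Year 2021: gap = -2.7 × (10.2 - 5.86) = -11.718%, loss ≈ 19279 × 11.718/100 ≈ 2259.
Year 2022: gap = -2.7 × (7.12 - 5.86) = -3.402%, loss ≈ 19279 × 3.402/100 ≈ 656.
Total lost output = 1457 + 1364 + 1036 + 2259 + 656 = 6772 billion.

$6,772 billion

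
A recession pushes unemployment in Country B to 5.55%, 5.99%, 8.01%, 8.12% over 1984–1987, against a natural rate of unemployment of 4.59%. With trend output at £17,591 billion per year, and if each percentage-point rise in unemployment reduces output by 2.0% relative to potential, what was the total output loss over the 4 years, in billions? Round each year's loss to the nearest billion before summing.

Year 1984: gap = -2.0 × (5.55 - 4.59) = -1.92%, loss ≈ 17591 × 1.92/100 ≈ 338.
Year 1985: gap = -2.0 × (5.99 - 4.59) = -2.8%, loss ≈ 17591 × 2.8/100 ≈ 493.
Year 1986: gap = -2.0 × (8.01 - 4.59) = -6.84%, loss ≈ 17591 × 6.84/100 ≈ 1203.
Year 1987: gap = -2.0 × (8.12 - 4.59) = -7.06%, loss ≈ 17591 × 7.06/100 ≈ 1242.
Total lost output = 338 + 493 + 1203 + 1242 = 3276 billion.

£3,276 billion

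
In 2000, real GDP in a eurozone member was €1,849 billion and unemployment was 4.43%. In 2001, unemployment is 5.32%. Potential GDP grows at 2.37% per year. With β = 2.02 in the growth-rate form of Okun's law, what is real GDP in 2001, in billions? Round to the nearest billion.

Δu = 5.32 - 4.43 = 0.89 points.
Okun's law (growth form): g_Y = g_Y* - β × Δu = 2.37 - 2.02 × (0.89) = 2.37 - 1.7978 = 0.5722%.
Real GDP in the next year = 1849 × (1 + 0.5722/100) = 1849 × 1.005722 ≈ 1860 billion.

€1,860 billion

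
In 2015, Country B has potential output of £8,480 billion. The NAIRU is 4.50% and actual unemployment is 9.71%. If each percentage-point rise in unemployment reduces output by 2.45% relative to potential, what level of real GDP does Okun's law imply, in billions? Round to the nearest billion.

Unemployment gap = 9.71 - 4.5 = 5.21 points, so the output gap is -2.45 × 5.21 = -12.7645%.
Actual GDP = 8480 × (1 - 12.7645/100) = 8480 × 0.872355 ≈ 7398 billion.

£7,398 billion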